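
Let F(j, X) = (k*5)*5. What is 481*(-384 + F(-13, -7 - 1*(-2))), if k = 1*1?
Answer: -172679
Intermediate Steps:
k = 1
F(j, X) = 25 (F(j, X) = (1*5)*5 = 5*5 = 25)
481*(-384 + F(-13, -7 - 1*(-2))) = 481*(-384 + 25) = 481*(-359) = -172679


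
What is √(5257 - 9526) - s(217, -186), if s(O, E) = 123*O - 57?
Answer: -26634 + I*√4269 ≈ -26634.0 + 65.338*I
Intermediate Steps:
s(O, E) = -57 + 123*O
√(5257 - 9526) - s(217, -186) = √(5257 - 9526) - (-57 + 123*217) = √(-4269) - (-57 + 26691) = I*√4269 - 1*26634 = I*√4269 - 26634 = -26634 + I*√4269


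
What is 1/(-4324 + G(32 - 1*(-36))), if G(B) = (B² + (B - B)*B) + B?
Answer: 1/368 ≈ 0.0027174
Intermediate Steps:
G(B) = B + B² (G(B) = (B² + 0*B) + B = (B² + 0) + B = B² + B = B + B²)
1/(-4324 + G(32 - 1*(-36))) = 1/(-4324 + (32 - 1*(-36))*(1 + (32 - 1*(-36)))) = 1/(-4324 + (32 + 36)*(1 + (32 + 36))) = 1/(-4324 + 68*(1 + 68)) = 1/(-4324 + 68*69) = 1/(-4324 + 4692) = 1/368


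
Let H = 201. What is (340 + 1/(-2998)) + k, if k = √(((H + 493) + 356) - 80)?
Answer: 1019319/2998 + √970 ≈ 371.14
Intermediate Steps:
k = √970 (k = √(((201 + 493) + 356) - 80) = √((694 + 356) - 80) = √(1050 - 80) = √970 ≈ 31.145)
(340 + 1/(-2998)) + k = (340 + 1/(-2998)) + √970 = (340 - 1/2998) + √970 = 1019319/2998 + √970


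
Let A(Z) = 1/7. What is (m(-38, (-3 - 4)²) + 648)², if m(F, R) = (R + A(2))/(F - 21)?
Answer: 71438598400/170569 ≈ 4.1883e+5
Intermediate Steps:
A(Z) = ⅐
m(F, R) = (⅐ + R)/(-21 + F) (m(F, R) = (R + ⅐)/(F - 21) = (⅐ + R)/(-21 + F))
(m(-38, (-3 - 4)²) + 648)² = ((⅐ + (-3 - 4)²)/(-21 - 38) + 648)² = ((⅐ + (-7)²)/(-59) + 648)² = (-(⅐ + 49)/59 + 648)² = (-1/59*344/7 + 648)² = (-344/413 + 648)² = (267280/413)² = 71438598400/170569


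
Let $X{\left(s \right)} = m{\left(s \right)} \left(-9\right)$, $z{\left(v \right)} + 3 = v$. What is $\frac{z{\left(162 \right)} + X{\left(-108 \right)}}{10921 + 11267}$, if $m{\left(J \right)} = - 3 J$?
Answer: $- \frac{919}{7396} \approx -0.12426$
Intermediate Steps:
$z{\left(v \right)} = -3 + v$
$X{\left(s \right)} = 27 s$ ($X{\left(s \right)} = - 3 s \left(-9\right) = 27 s$)
$\frac{z{\left(162 \right)} + X{\left(-108 \right)}}{10921 + 11267} = \frac{\left(-3 + 162\right) + 27 \left(-108\right)}{10921 + 11267} = \frac{159 - 2916}{22188} = \left(-2757\right) \frac{1}{22188} = - \frac{919}{7396}$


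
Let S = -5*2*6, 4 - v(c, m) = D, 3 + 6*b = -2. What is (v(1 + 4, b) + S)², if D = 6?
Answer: 3844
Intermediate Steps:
b = -⅚ (b = -½ + (⅙)*(-2) = -½ - ⅓ = -⅚ ≈ -0.83333)
v(c, m) = -2 (v(c, m) = 4 - 1*6 = 4 - 6 = -2)
S = -60 (S = -10*6 = -60)
(v(1 + 4, b) + S)² = (-2 - 60)² = (-62)² = 3844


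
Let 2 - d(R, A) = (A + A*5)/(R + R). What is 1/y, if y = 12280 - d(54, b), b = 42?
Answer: 3/36841 ≈ 8.1431e-5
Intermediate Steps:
d(R, A) = 2 - 3*A/R (d(R, A) = 2 - (A + A*5)/(R + R) = 2 - (A + 5*A)/(2*R) = 2 - 6*A*1/(2*R) = 2 - 3*A/R)
y = 36841/3 (y = 12280 - (2 - 3*42/54) = 12280 - (2 - 3*42*1/54) = 12280 - (2 - 7/3) = 12280 - 1*(-⅓) = 12280 + ⅓ = 36841/3 ≈ 12280.)
1/y = 1/(36841/3) = 3/36841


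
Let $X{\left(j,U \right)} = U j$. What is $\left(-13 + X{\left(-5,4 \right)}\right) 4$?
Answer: $-132$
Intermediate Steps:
$\left(-13 + X{\left(-5,4 \right)}\right) 4 = \left(-13 + 4 \left(-5\right)\right) 4 = \left(-13 - 20\right) 4 = \left(-33\right) 4 = -132$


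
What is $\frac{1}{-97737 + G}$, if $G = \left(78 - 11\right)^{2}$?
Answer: $- \frac{1}{93248} \approx -1.0724 \cdot 10^{-5}$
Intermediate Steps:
$G = 4489$ ($G = 67^{2} = 4489$)
$\frac{1}{-97737 + G} = \frac{1}{-97737 + 4489} = \frac{1}{-93248} = - \frac{1}{93248}$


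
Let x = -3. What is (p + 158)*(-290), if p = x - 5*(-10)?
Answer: -59450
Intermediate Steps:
p = 47 (p = -3 - 5*(-10) = -3 + 50 = 47)
(p + 158)*(-290) = (47 + 158)*(-290) = 205*(-290) = -59450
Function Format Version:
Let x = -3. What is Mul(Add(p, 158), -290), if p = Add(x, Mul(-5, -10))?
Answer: -59450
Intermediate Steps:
p = 47 (p = Add(-3, Mul(-5, -10)) = Add(-3, 50) = 47)
Mul(Add(p, 158), -290) = Mul(Add(47, 158), -290) = Mul(205, -290) = -59450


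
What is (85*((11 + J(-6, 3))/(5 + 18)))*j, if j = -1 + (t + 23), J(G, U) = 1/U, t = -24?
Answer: -5780/69 ≈ -83.768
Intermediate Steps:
j = -2 (j = -1 + (-24 + 23) = -1 - 1 = -2)
(85*((11 + J(-6, 3))/(5 + 18)))*j = (85*((11 + 1/3)/(5 + 18)))*(-2) = (85*((11 + ⅓)/23))*(-2) = (85*((34/3)*(1/23)))*(-2) = (85*(34/69))*(-2) = (2890/69)*(-2) = -5780/69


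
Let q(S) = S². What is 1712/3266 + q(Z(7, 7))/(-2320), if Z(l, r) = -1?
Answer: 1984287/3788560 ≈ 0.52376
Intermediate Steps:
1712/3266 + q(Z(7, 7))/(-2320) = 1712/3266 + (-1)²/(-2320) = 1712*(1/3266) + 1*(-1/2320) = 856/1633 - 1/2320 = 1984287/3788560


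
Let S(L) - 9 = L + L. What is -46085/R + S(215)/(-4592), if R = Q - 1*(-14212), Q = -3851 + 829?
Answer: -21653473/5138448 ≈ -4.2140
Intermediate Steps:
Q = -3022
R = 11190 (R = -3022 - 1*(-14212) = -3022 + 14212 = 11190)
S(L) = 9 + 2*L (S(L) = 9 + (L + L) = 9 + 2*L)
-46085/R + S(215)/(-4592) = -46085/11190 + (9 + 2*215)/(-4592) = -46085*1/11190 + (9 + 430)*(-1/4592) = -9217/2238 + 439*(-1/4592) = -9217/2238 - 439/4592 = -21653473/5138448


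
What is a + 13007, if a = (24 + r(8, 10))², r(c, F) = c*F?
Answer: 23823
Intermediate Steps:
r(c, F) = F*c
a = 10816 (a = (24 + 10*8)² = (24 + 80)² = 104² = 10816)
a + 13007 = 10816 + 13007 = 23823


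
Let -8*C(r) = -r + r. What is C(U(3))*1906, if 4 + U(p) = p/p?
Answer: 0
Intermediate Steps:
U(p) = -3 (U(p) = -4 + p/p = -4 + 1 = -3)
C(r) = 0 (C(r) = -(-r + r)/8 = -⅛*0 = 0)
C(U(3))*1906 = 0*1906 = 0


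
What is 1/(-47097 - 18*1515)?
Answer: -1/74367 ≈ -1.3447e-5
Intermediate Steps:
1/(-47097 - 18*1515) = 1/(-47097 - 27270) = 1/(-74367) = -1/74367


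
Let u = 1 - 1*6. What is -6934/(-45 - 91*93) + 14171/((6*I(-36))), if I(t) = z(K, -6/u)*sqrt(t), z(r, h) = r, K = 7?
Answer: 3467/4254 - 14171*I/252 ≈ 0.815 - 56.234*I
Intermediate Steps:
u = -5 (u = 1 - 6 = -5)
I(t) = 7*sqrt(t)
-6934/(-45 - 91*93) + 14171/((6*I(-36))) = -6934/(-45 - 91*93) + 14171/((6*(7*sqrt(-36)))) = -6934/(-45 - 8463) + 14171/((6*(7*(6*I)))) = -6934/(-8508) + 14171/((6*(42*I))) = -6934*(-1/8508) + 14171/((252*I)) = 3467/4254 + 14171*(-I/252) = 3467/4254 - 14171*I/252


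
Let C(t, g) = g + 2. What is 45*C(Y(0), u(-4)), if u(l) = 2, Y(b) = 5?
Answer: 180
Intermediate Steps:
C(t, g) = 2 + g
45*C(Y(0), u(-4)) = 45*(2 + 2) = 45*4 = 180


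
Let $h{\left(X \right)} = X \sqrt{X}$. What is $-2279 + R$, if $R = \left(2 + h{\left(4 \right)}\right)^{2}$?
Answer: $-2179$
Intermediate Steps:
$h{\left(X \right)} = X^{\frac{3}{2}}$
$R = 100$ ($R = \left(2 + 4^{\frac{3}{2}}\right)^{2} = \left(2 + 8\right)^{2} = 10^{2} = 100$)
$-2279 + R = -2279 + 100 = -2179$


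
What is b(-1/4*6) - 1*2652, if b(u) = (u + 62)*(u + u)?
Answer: -5667/2 ≈ -2833.5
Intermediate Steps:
b(u) = 2*u*(62 + u) (b(u) = (62 + u)*(2*u) = 2*u*(62 + u))
b(-1/4*6) - 1*2652 = 2*(-1/4*6)*(62 - 1/4*6) - 1*2652 = 2*(-1*¼*6)*(62 - 1*¼*6) - 2652 = 2*(-¼*6)*(62 - ¼*6) - 2652 = 2*(-3/2)*(62 - 3/2) - 2652 = 2*(-3/2)*(121/2) - 2652 = -363/2 - 2652 = -5667/2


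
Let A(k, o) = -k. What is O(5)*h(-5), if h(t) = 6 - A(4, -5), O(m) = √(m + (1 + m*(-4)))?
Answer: 10*I*√14 ≈ 37.417*I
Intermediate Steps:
O(m) = √(1 - 3*m) (O(m) = √(m + (1 - 4*m)) = √(1 - 3*m))
h(t) = 10 (h(t) = 6 - (-1)*4 = 6 - 1*(-4) = 6 + 4 = 10)
O(5)*h(-5) = √(1 - 3*5)*10 = √(1 - 15)*10 = √(-14)*10 = (I*√14)*10 = 10*I*√14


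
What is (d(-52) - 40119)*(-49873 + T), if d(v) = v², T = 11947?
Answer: 1419001290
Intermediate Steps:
(d(-52) - 40119)*(-49873 + T) = ((-52)² - 40119)*(-49873 + 11947) = (2704 - 40119)*(-37926) = -37415*(-37926) = 1419001290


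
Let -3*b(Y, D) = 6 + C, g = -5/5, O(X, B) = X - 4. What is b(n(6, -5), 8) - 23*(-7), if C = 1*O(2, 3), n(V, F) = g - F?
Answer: 479/3 ≈ 159.67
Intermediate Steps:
O(X, B) = -4 + X
g = -1 (g = -5*⅕ = -1)
n(V, F) = -1 - F
C = -2 (C = 1*(-4 + 2) = 1*(-2) = -2)
b(Y, D) = -4/3 (b(Y, D) = -(6 - 2)/3 = -⅓*4 = -4/3)
b(n(6, -5), 8) - 23*(-7) = -4/3 - 23*(-7) = -4/3 + 161 = 479/3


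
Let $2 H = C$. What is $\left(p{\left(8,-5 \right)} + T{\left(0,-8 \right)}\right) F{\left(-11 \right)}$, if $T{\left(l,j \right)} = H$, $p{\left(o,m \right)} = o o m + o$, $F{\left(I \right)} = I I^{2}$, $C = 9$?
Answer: $\frac{818565}{2} \approx 4.0928 \cdot 10^{5}$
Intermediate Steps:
$H = \frac{9}{2}$ ($H = \frac{1}{2} \cdot 9 = \frac{9}{2} \approx 4.5$)
$F{\left(I \right)} = I^{3}$
$p{\left(o,m \right)} = o + m o^{2}$ ($p{\left(o,m \right)} = o^{2} m + o = m o^{2} + o = o + m o^{2}$)
$T{\left(l,j \right)} = \frac{9}{2}$
$\left(p{\left(8,-5 \right)} + T{\left(0,-8 \right)}\right) F{\left(-11 \right)} = \left(8 \left(1 - 40\right) + \frac{9}{2}\right) \left(-11\right)^{3} = \left(8 \left(1 - 40\right) + \frac{9}{2}\right) \left(-1331\right) = \left(8 \left(-39\right) + \frac{9}{2}\right) \left(-1331\right) = \left(-312 + \frac{9}{2}\right) \left(-1331\right) = \left(- \frac{615}{2}\right) \left(-1331\right) = \frac{818565}{2}$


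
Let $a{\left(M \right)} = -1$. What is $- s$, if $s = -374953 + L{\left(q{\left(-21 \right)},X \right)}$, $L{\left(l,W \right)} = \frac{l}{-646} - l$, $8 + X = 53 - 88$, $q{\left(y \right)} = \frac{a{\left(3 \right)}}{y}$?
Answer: $\frac{5086613045}{13566} \approx 3.7495 \cdot 10^{5}$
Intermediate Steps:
$q{\left(y \right)} = - \frac{1}{y}$
$X = -43$ ($X = -8 + \left(53 - 88\right) = -8 - 35 = -43$)
$L{\left(l,W \right)} = - \frac{647 l}{646}$ ($L{\left(l,W \right)} = l \left(- \frac{1}{646}\right) - l = - \frac{l}{646} - l = - \frac{647 l}{646}$)
$s = - \frac{5086613045}{13566}$ ($s = -374953 - \frac{647 \left(- \frac{1}{-21}\right)}{646} = -374953 - \frac{647 \left(\left(-1\right) \left(- \frac{1}{21}\right)\right)}{646} = -374953 - \frac{647}{13566} = - \frac{5086613045}{13566} \approx -3.7495 \cdot 10^{5}$)
$- s = \left(-1\right) \left(- \frac{5086613045}{13566}\right) = \frac{5086613045}{13566}$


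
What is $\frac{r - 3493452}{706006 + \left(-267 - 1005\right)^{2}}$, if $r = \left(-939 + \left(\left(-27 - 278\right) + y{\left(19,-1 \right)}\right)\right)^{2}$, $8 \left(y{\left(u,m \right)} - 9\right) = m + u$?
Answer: $- \frac{31580471}{37183840} \approx -0.84931$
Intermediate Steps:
$y{\left(u,m \right)} = 9 + \frac{m}{8} + \frac{u}{8}$ ($y{\left(u,m \right)} = 9 + \frac{m + u}{8} = 9 + \left(\frac{m}{8} + \frac{u}{8}\right) = 9 + \frac{m}{8} + \frac{u}{8}$)
$r = \frac{24314761}{16}$ ($r = \left(-939 + \left(\left(-27 - 278\right) + \left(9 + \frac{1}{8} \left(-1\right) + \frac{1}{8} \cdot 19\right)\right)\right)^{2} = \left(-939 + \left(\left(-27 - 278\right) + \left(9 - \frac{1}{8} + \frac{19}{8}\right)\right)\right)^{2} = \left(-939 + \left(-305 + \frac{45}{4}\right)\right)^{2} = \left(-939 - \frac{1175}{4}\right)^{2} = \left(- \frac{4931}{4}\right)^{2} = \frac{24314761}{16} \approx 1.5197 \cdot 10^{6}$)
$\frac{r - 3493452}{706006 + \left(-267 - 1005\right)^{2}} = \frac{\frac{24314761}{16} - 3493452}{706006 + \left(-267 - 1005\right)^{2}} = - \frac{31580471}{16 \left(706006 + \left(-1272\right)^{2}\right)} = - \frac{31580471}{16 \left(706006 + 1617984\right)} = - \frac{31580471}{16 \cdot 2323990} = \left(- \frac{31580471}{16}\right) \frac{1}{2323990} = - \frac{31580471}{37183840}$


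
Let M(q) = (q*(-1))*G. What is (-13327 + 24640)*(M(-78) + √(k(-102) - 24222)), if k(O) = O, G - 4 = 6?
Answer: 8824140 + 22626*I*√6081 ≈ 8.8241e+6 + 1.7644e+6*I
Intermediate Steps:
G = 10 (G = 4 + 6 = 10)
M(q) = -10*q (M(q) = (q*(-1))*10 = -q*10 = -10*q)
(-13327 + 24640)*(M(-78) + √(k(-102) - 24222)) = (-13327 + 24640)*(-10*(-78) + √(-102 - 24222)) = 11313*(780 + √(-24324)) = 11313*(780 + 2*I*√6081) = 8824140 + 22626*I*√6081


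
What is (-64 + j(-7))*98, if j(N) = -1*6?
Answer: -6860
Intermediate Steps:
j(N) = -6
(-64 + j(-7))*98 = (-64 - 6)*98 = -70*98 = -6860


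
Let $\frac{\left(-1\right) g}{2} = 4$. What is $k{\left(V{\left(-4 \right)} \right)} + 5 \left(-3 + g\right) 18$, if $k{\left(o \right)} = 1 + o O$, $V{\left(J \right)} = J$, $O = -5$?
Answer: $-969$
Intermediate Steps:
$g = -8$ ($g = \left(-2\right) 4 = -8$)
$k{\left(o \right)} = 1 - 5 o$ ($k{\left(o \right)} = 1 + o \left(-5\right) = 1 - 5 o$)
$k{\left(V{\left(-4 \right)} \right)} + 5 \left(-3 + g\right) 18 = \left(1 - -20\right) + 5 \left(-3 - 8\right) 18 = \left(1 + 20\right) + 5 \left(-11\right) 18 = 21 - 990 = -969$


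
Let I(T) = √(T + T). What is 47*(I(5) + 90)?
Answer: 4230 + 47*√10 ≈ 4378.6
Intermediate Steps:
I(T) = √2*√T (I(T) = √(2*T) = √2*√T)
47*(I(5) + 90) = 47*(√2*√5 + 90) = 47*(√10 + 90) = 47*(90 + √10) = 4230 + 47*√10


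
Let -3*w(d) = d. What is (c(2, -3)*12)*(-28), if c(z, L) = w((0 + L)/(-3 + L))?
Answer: 56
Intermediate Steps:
w(d) = -d/3
c(z, L) = -L/(3*(-3 + L)) (c(z, L) = -(0 + L)/(3*(-3 + L)) = -L/(3*(-3 + L)))
(c(2, -3)*12)*(-28) = (-1*(-3)/(-9 + 3*(-3))*12)*(-28) = (-1*(-3)/(-9 - 9)*12)*(-28) = (-1*(-3)/(-18)*12)*(-28) = (-1*(-3)*(-1/18)*12)*(-28) = -1/6*12*(-28) = -2*(-28) = 56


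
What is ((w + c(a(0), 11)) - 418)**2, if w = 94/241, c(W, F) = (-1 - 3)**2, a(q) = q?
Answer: 9367916944/58081 ≈ 1.6129e+5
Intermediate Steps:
c(W, F) = 16 (c(W, F) = (-4)**2 = 16)
w = 94/241 (w = 94*(1/241) = 94/241 ≈ 0.39004)
((w + c(a(0), 11)) - 418)**2 = ((94/241 + 16) - 418)**2 = (3950/241 - 418)**2 = (-96788/241)**2 = 9367916944/58081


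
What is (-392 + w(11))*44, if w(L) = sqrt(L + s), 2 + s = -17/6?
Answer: -17248 + 22*sqrt(222)/3 ≈ -17139.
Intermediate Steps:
s = -29/6 (s = -2 - 17/6 = -29/6 ≈ -4.8333)
w(L) = sqrt(-29/6 + L) (w(L) = sqrt(L - 29/6) = sqrt(-29/6 + L))
(-392 + w(11))*44 = (-392 + sqrt(-174 + 36*11)/6)*44 = (-392 + sqrt(-174 + 396)/6)*44 = (-392 + sqrt(222)/6)*44 = -17248 + 22*sqrt(222)/3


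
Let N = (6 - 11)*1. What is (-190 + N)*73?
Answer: -14235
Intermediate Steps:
N = -5 (N = -5*1 = -5)
(-190 + N)*73 = (-190 - 5)*73 = -195*73 = -14235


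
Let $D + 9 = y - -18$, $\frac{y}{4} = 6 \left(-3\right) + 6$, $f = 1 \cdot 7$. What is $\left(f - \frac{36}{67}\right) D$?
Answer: $- \frac{16887}{67} \approx -252.04$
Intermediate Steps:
$f = 7$
$y = -48$ ($y = 4 \left(6 \left(-3\right) + 6\right) = 4 \left(-18 + 6\right) = 4 \left(-12\right) = -48$)
$D = -39$ ($D = -9 - 30 = -39$)
$\left(f - \frac{36}{67}\right) D = \left(7 - \frac{36}{67}\right) \left(-39\right) = \frac{433}{67} \left(-39\right) = - \frac{16887}{67}$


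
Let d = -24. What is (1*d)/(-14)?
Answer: 12/7 ≈ 1.7143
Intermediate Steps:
(1*d)/(-14) = (1*(-24))/(-14) = -24*(-1/14) = 12/7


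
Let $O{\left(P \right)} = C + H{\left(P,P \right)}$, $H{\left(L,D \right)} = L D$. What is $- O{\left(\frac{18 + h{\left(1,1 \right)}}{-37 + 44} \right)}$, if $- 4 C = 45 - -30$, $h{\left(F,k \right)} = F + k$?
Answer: $\frac{2075}{196} \approx 10.587$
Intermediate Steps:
$H{\left(L,D \right)} = D L$
$C = - \frac{75}{4}$ ($C = - \frac{45 - -30}{4} = - \frac{45 + 30}{4} = \left(- \frac{1}{4}\right) 75 = - \frac{75}{4} \approx -18.75$)
$O{\left(P \right)} = - \frac{75}{4} + P^{2}$ ($O{\left(P \right)} = - \frac{75}{4} + P P = - \frac{75}{4} + P^{2}$)
$- O{\left(\frac{18 + h{\left(1,1 \right)}}{-37 + 44} \right)} = - (- \frac{75}{4} + \left(\frac{18 + \left(1 + 1\right)}{-37 + 44}\right)^{2}) = - (- \frac{75}{4} + \left(\frac{18 + 2}{7}\right)^{2}) = - (- \frac{75}{4} + \left(20 \cdot \frac{1}{7}\right)^{2}) = - (- \frac{75}{4} + \left(\frac{20}{7}\right)^{2}) = - (- \frac{75}{4} + \frac{400}{49}) = \left(-1\right) \left(- \frac{2075}{196}\right) = \frac{2075}{196}$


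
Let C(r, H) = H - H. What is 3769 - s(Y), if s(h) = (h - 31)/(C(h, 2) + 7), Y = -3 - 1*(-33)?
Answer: 26384/7 ≈ 3769.1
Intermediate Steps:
C(r, H) = 0
Y = 30 (Y = -3 + 33 = 30)
s(h) = -31/7 + h/7 (s(h) = (h - 31)/(0 + 7) = (-31 + h)/7 = (-31 + h)*(⅐) = -31/7 + h/7)
3769 - s(Y) = 3769 - (-31/7 + (⅐)*30) = 3769 - (-31/7 + 30/7) = 3769 - 1*(-⅐) = 3769 + ⅐ = 26384/7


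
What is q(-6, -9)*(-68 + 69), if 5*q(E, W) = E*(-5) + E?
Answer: 24/5 ≈ 4.8000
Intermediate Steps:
q(E, W) = -4*E/5 (q(E, W) = (E*(-5) + E)/5 = (-5*E + E)/5 = (-4*E)/5 = -4*E/5)
q(-6, -9)*(-68 + 69) = (-⅘*(-6))*(-68 + 69) = (24/5)*1 = 24/5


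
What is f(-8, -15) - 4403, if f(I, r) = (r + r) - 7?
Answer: -4440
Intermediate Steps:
f(I, r) = -7 + 2*r (f(I, r) = 2*r - 7 = -7 + 2*r)
f(-8, -15) - 4403 = (-7 + 2*(-15)) - 4403 = (-7 - 30) - 4403 = -37 - 4403 = -4440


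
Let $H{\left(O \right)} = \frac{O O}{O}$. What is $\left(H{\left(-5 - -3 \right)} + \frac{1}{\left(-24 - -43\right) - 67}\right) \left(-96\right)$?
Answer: $194$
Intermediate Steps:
$H{\left(O \right)} = O$ ($H{\left(O \right)} = \frac{O^{2}}{O} = O$)
$\left(H{\left(-5 - -3 \right)} + \frac{1}{\left(-24 - -43\right) - 67}\right) \left(-96\right) = \left(\left(-5 - -3\right) + \frac{1}{\left(-24 - -43\right) - 67}\right) \left(-96\right) = \left(\left(-5 + 3\right) + \frac{1}{\left(-24 + 43\right) - 67}\right) \left(-96\right) = \left(-2 + \frac{1}{19 - 67}\right) \left(-96\right) = \left(-2 + \frac{1}{-48}\right) \left(-96\right) = \left(-2 - \frac{1}{48}\right) \left(-96\right) = \left(- \frac{97}{48}\right) \left(-96\right) = 194$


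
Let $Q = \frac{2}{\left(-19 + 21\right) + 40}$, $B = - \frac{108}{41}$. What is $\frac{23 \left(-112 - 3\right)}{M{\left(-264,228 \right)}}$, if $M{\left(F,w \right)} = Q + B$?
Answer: $\frac{2277345}{2227} \approx 1022.6$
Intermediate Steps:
$B = - \frac{108}{41}$ ($B = \left(-108\right) \frac{1}{41} = - \frac{108}{41} \approx -2.6341$)
$Q = \frac{1}{21}$ ($Q = \frac{2}{2 + 40} = \frac{2}{42} = 2 \cdot \frac{1}{42} = \frac{1}{21} \approx 0.047619$)
$M{\left(F,w \right)} = - \frac{2227}{861}$ ($M{\left(F,w \right)} = \frac{1}{21} - \frac{108}{41} = - \frac{2227}{861}$)
$\frac{23 \left(-112 - 3\right)}{M{\left(-264,228 \right)}} = \frac{23 \left(-112 - 3\right)}{- \frac{2227}{861}} = 23 \left(-115\right) \left(- \frac{861}{2227}\right) = \left(-2645\right) \left(- \frac{861}{2227}\right) = \frac{2277345}{2227}$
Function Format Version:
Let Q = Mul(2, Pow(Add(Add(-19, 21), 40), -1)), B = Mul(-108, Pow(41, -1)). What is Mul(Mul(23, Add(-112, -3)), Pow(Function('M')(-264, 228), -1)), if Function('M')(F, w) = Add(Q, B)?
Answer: Rational(2277345, 2227) ≈ 1022.6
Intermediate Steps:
B = Rational(-108, 41) (B = Mul(-108, Rational(1, 41)) = Rational(-108, 41) ≈ -2.6341)
Q = Rational(1, 21) (Q = Mul(2, Pow(Add(2, 40), -1)) = Mul(2, Pow(42, -1)) = Mul(2, Rational(1, 42)) = Rational(1, 21) ≈ 0.047619)
Function('M')(F, w) = Rational(-2227, 861) (Function('M')(F, w) = Add(Rational(1, 21), Rational(-108, 41)) = Rational(-2227, 861))
Mul(Mul(23, Add(-112, -3)), Pow(Function('M')(-264, 228), -1)) = Mul(Mul(23, Add(-112, -3)), Pow(Rational(-2227, 861), -1)) = Mul(Mul(23, -115), Rational(-861, 2227)) = Mul(-2645, Rational(-861, 2227)) = Rational(2277345, 2227)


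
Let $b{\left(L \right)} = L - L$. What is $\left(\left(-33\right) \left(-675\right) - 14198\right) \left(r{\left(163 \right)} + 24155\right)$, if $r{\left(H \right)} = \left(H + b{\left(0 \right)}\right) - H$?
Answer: $195099935$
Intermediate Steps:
$b{\left(L \right)} = 0$
$r{\left(H \right)} = 0$ ($r{\left(H \right)} = \left(H + 0\right) - H = H - H = 0$)
$\left(\left(-33\right) \left(-675\right) - 14198\right) \left(r{\left(163 \right)} + 24155\right) = \left(\left(-33\right) \left(-675\right) - 14198\right) \left(0 + 24155\right) = \left(22275 - 14198\right) 24155 = 8077 \cdot 24155 = 195099935$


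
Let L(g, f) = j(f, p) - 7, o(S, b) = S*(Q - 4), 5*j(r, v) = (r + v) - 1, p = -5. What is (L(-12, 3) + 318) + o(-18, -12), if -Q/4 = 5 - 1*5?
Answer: 1912/5 ≈ 382.40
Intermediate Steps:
Q = 0 (Q = -4*(5 - 1*5) = -4*(5 - 5) = -4*0 = 0)
j(r, v) = -⅕ + r/5 + v/5 (j(r, v) = ((r + v) - 1)/5 = (-1 + r + v)/5 = -⅕ + r/5 + v/5)
o(S, b) = -4*S (o(S, b) = S*(0 - 4) = S*(-4) = -4*S)
L(g, f) = -41/5 + f/5 (L(g, f) = (-⅕ + f/5 + (⅕)*(-5)) - 7 = (-⅕ + f/5 - 1) - 7 = (-6/5 + f/5) - 7 = -41/5 + f/5)
(L(-12, 3) + 318) + o(-18, -12) = ((-41/5 + (⅕)*3) + 318) - 4*(-18) = ((-41/5 + ⅗) + 318) + 72 = (-38/5 + 318) + 72 = 1552/5 + 72 = 1912/5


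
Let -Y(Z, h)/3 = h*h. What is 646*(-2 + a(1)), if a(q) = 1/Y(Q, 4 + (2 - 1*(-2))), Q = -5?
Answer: -124355/96 ≈ -1295.4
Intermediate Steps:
Y(Z, h) = -3*h² (Y(Z, h) = -3*h*h = -3*h²)
a(q) = -1/192 (a(q) = 1/(-3*(4 + (2 - 1*(-2)))²) = 1/(-3*(4 + (2 + 2))²) = 1/(-3*(4 + 4)²) = 1/(-3*8²) = 1/(-3*64) = 1/(-192) = -1/192)
646*(-2 + a(1)) = 646*(-2 - 1/192) = 646*(-385/192) = -124355/96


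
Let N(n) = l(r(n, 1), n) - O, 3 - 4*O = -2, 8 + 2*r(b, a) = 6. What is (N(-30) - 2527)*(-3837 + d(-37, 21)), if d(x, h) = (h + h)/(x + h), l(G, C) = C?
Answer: 314327061/32 ≈ 9.8227e+6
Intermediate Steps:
r(b, a) = -1 (r(b, a) = -4 + (1/2)*6 = -4 + 3 = -1)
O = 5/4 (O = 3/4 - 1/4*(-2) = 3/4 + 1/2 = 5/4 ≈ 1.2500)
d(x, h) = 2*h/(h + x) (d(x, h) = (2*h)/(h + x) = 2*h/(h + x))
N(n) = -5/4 + n (N(n) = n - 1*5/4 = n - 5/4 = -5/4 + n)
(N(-30) - 2527)*(-3837 + d(-37, 21)) = ((-5/4 - 30) - 2527)*(-3837 + 2*21/(21 - 37)) = (-125/4 - 2527)*(-3837 + 2*21/(-16)) = -10233*(-3837 + 2*21*(-1/16))/4 = -10233*(-3837 - 21/8)/4 = -10233/4*(-30717/8) = 314327061/32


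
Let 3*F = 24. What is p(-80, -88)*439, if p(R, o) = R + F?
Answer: -31608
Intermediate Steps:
F = 8 (F = (⅓)*24 = 8)
p(R, o) = 8 + R (p(R, o) = R + 8 = 8 + R)
p(-80, -88)*439 = (8 - 80)*439 = -72*439 = -31608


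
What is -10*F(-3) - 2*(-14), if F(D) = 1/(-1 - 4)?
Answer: 30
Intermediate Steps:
F(D) = -⅕ (F(D) = 1/(-5) = -⅕)
-10*F(-3) - 2*(-14) = -10*(-⅕) - 2*(-14) = 2 + 28 = 30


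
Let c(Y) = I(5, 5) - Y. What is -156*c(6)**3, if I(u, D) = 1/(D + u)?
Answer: 8009781/250 ≈ 32039.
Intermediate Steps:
c(Y) = 1/10 - Y (c(Y) = 1/(5 + 5) - Y = 1/10 - Y)
-156*c(6)**3 = -156*(1/10 - 1*6)**3 = -156*(1/10 - 6)**3 = -156*(-59/10)**3 = -156*(-205379/1000) = 8009781/250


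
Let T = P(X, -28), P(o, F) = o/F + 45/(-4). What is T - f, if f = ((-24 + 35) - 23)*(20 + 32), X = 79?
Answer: 8539/14 ≈ 609.93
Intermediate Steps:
P(o, F) = -45/4 + o/F (P(o, F) = o/F + 45*(-¼) = o/F - 45/4 = -45/4 + o/F)
f = -624 (f = (11 - 23)*52 = -12*52 = -624)
T = -197/14 (T = -45/4 + 79/(-28) = -45/4 + 79*(-1/28) = -45/4 - 79/28 = -197/14 ≈ -14.071)
T - f = -197/14 - 1*(-624) = -197/14 + 624 = 8539/14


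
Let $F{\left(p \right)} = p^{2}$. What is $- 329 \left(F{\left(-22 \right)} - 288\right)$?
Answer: $-64484$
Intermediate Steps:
$- 329 \left(F{\left(-22 \right)} - 288\right) = - 329 \left(\left(-22\right)^{2} - 288\right) = - 329 \left(484 - 288\right) = \left(-329\right) 196 = -64484$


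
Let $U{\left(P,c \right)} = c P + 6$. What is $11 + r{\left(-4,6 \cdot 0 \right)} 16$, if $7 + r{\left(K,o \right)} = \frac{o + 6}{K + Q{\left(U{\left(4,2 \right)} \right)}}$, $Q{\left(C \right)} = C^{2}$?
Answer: $- \frac{201}{2} \approx -100.5$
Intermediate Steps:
$U{\left(P,c \right)} = 6 + P c$ ($U{\left(P,c \right)} = P c + 6 = 6 + P c$)
$r{\left(K,o \right)} = -7 + \frac{6 + o}{196 + K}$ ($r{\left(K,o \right)} = -7 + \frac{o + 6}{K + \left(6 + 4 \cdot 2\right)^{2}} = -7 + \frac{6 + o}{K + \left(6 + 8\right)^{2}} = -7 + \frac{6 + o}{K + 14^{2}} = -7 + \frac{6 + o}{K + 196} = -7 + \frac{6 + o}{196 + K}$)
$11 + r{\left(-4,6 \cdot 0 \right)} 16 = 11 + \frac{-1366 + 6 \cdot 0 - -28}{196 - 4} \cdot 16 = 11 + \frac{-1366 + 0 + 28}{192} \cdot 16 = 11 + \frac{1}{192} \left(-1338\right) 16 = 11 - \frac{223}{2} = - \frac{201}{2}$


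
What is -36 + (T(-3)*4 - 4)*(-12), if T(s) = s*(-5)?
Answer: -708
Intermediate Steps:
T(s) = -5*s
-36 + (T(-3)*4 - 4)*(-12) = -36 + (-5*(-3)*4 - 4)*(-12) = -36 + (15*4 - 4)*(-12) = -36 + (60 - 4)*(-12) = -36 + 56*(-12) = -36 - 672 = -708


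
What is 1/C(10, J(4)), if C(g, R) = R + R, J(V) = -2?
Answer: -1/4 ≈ -0.25000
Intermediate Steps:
C(g, R) = 2*R
1/C(10, J(4)) = 1/(2*(-2)) = 1/(-4) = -1/4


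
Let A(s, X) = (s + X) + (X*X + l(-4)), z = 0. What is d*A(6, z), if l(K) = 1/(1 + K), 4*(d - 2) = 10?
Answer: 51/2 ≈ 25.500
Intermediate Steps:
d = 9/2 (d = 2 + (¼)*10 = 2 + 5/2 = 9/2 ≈ 4.5000)
A(s, X) = -⅓ + X + s + X² (A(s, X) = (s + X) + (X*X + 1/(1 - 4)) = (X + s) + (X² + 1/(-3)) = (X + s) + (X² - ⅓) = (X + s) + (-⅓ + X²) = -⅓ + X + s + X²)
d*A(6, z) = 9*(-⅓ + 0 + 6 + 0²)/2 = 9*(-⅓ + 0 + 6 + 0)/2 = (9/2)*(17/3) = 51/2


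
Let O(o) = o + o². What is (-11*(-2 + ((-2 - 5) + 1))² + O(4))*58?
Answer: -39672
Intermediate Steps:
(-11*(-2 + ((-2 - 5) + 1))² + O(4))*58 = (-11*(-2 + ((-2 - 5) + 1))² + 4*(1 + 4))*58 = (-11*(-2 + (-7 + 1))² + 4*5)*58 = (-11*(-2 - 6)² + 20)*58 = (-11*(-8)² + 20)*58 = (-11*64 + 20)*58 = (-704 + 20)*58 = -684*58 = -39672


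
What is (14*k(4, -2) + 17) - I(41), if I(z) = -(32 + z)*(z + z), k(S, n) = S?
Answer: 6059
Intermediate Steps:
I(z) = -2*z*(32 + z) (I(z) = -(32 + z)*2*z = -2*z*(32 + z))
(14*k(4, -2) + 17) - I(41) = (14*4 + 17) - (-2)*41*(32 + 41) = (56 + 17) - (-2)*41*73 = 73 - 1*(-5986) = 73 + 5986 = 6059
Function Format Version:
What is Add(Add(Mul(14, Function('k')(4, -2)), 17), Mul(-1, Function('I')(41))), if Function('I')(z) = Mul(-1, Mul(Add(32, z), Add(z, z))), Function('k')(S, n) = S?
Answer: 6059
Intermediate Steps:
Function('I')(z) = Mul(-2, z, Add(32, z)) (Function('I')(z) = Mul(-1, Mul(Add(32, z), Mul(2, z))) = Mul(-1, Mul(2, z, Add(32, z))) = Mul(-2, z, Add(32, z)))
Add(Add(Mul(14, Function('k')(4, -2)), 17), Mul(-1, Function('I')(41))) = Add(Add(Mul(14, 4), 17), Mul(-1, Mul(-2, 41, Add(32, 41)))) = Add(Add(56, 17), Mul(-1, Mul(-2, 41, 73))) = Add(73, Mul(-1, -5986)) = Add(73, 5986) = 6059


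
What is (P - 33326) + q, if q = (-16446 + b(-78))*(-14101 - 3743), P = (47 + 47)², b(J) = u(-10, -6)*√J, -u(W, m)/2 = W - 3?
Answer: 293437934 - 463944*I*√78 ≈ 2.9344e+8 - 4.0974e+6*I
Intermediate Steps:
u(W, m) = 6 - 2*W (u(W, m) = -2*(W - 3) = -2*(-3 + W) = 6 - 2*W)
b(J) = 26*√J (b(J) = (6 - 2*(-10))*√J = (6 + 20)*√J = 26*√J)
P = 8836 (P = 94² = 8836)
q = 293462424 - 463944*I*√78 (q = (-16446 + 26*√(-78))*(-14101 - 3743) = (-16446 + 26*(I*√78))*(-17844) = (-16446 + 26*I*√78)*(-17844) = 293462424 - 463944*I*√78 ≈ 2.9346e+8 - 4.0974e+6*I)
(P - 33326) + q = (8836 - 33326) + (293462424 - 463944*I*√78) = -24490 + (293462424 - 463944*I*√78) = 293437934 - 463944*I*√78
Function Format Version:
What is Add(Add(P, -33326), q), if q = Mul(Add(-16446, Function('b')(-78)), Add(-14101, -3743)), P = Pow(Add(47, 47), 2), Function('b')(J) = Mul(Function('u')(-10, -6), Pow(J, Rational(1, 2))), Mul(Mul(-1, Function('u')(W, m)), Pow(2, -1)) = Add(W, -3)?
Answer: Add(293437934, Mul(-463944, I, Pow(78, Rational(1, 2)))) ≈ Add(2.9344e+8, Mul(-4.0974e+6, I))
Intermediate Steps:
Function('u')(W, m) = Add(6, Mul(-2, W)) (Function('u')(W, m) = Mul(-2, Add(W, -3)) = Mul(-2, Add(-3, W)) = Add(6, Mul(-2, W)))
Function('b')(J) = Mul(26, Pow(J, Rational(1, 2))) (Function('b')(J) = Mul(Add(6, Mul(-2, -10)), Pow(J, Rational(1, 2))) = Mul(Add(6, 20), Pow(J, Rational(1, 2))) = Mul(26, Pow(J, Rational(1, 2))))
P = 8836 (P = Pow(94, 2) = 8836)
q = Add(293462424, Mul(-463944, I, Pow(78, Rational(1, 2)))) (q = Mul(Add(-16446, Mul(26, Pow(-78, Rational(1, 2)))), Add(-14101, -3743)) = Mul(Add(-16446, Mul(26, Mul(I, Pow(78, Rational(1, 2))))), -17844) = Mul(Add(-16446, Mul(26, I, Pow(78, Rational(1, 2)))), -17844) = Add(293462424, Mul(-463944, I, Pow(78, Rational(1, 2)))) ≈ Add(2.9346e+8, Mul(-4.0974e+6, I)))
Add(Add(P, -33326), q) = Add(Add(8836, -33326), Add(293462424, Mul(-463944, I, Pow(78, Rational(1, 2))))) = Add(-24490, Add(293462424, Mul(-463944, I, Pow(78, Rational(1, 2))))) = Add(293437934, Mul(-463944, I, Pow(78, Rational(1, 2))))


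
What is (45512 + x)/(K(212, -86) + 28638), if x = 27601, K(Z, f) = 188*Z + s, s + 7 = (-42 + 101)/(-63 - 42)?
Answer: 7676865/7191076 ≈ 1.0676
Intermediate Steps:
s = -794/105 (s = -7 + (-42 + 101)/(-63 - 42) = -7 + 59/(-105) = -7 + 59*(-1/105) = -7 - 59/105 = -794/105 ≈ -7.5619)
K(Z, f) = -794/105 + 188*Z (K(Z, f) = 188*Z - 794/105 = -794/105 + 188*Z)
(45512 + x)/(K(212, -86) + 28638) = (45512 + 27601)/((-794/105 + 188*212) + 28638) = 73113/((-794/105 + 39856) + 28638) = 73113/(4184086/105 + 28638) = 73113/(7191076/105) = 73113*(105/7191076) = 7676865/7191076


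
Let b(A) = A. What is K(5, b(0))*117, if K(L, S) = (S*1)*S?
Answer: 0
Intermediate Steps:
K(L, S) = S**2 (K(L, S) = S*S = S**2)
K(5, b(0))*117 = 0**2*117 = 0*117 = 0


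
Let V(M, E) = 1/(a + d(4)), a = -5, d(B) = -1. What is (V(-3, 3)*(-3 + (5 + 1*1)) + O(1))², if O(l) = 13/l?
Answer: 625/4 ≈ 156.25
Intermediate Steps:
V(M, E) = -⅙ (V(M, E) = 1/(-5 - 1) = 1/(-6) = -⅙)
(V(-3, 3)*(-3 + (5 + 1*1)) + O(1))² = (-(-3 + (5 + 1*1))/6 + 13/1)² = (-(-3 + (5 + 1))/6 + 13*1)² = (-(-3 + 6)/6 + 13)² = (-⅙*3 + 13)² = (-½ + 13)² = (25/2)² = 625/4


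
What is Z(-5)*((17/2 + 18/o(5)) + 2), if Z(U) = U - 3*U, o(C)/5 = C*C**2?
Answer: 13161/125 ≈ 105.29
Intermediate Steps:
o(C) = 5*C**3 (o(C) = 5*(C*C**2) = 5*C**3)
Z(U) = -2*U
Z(-5)*((17/2 + 18/o(5)) + 2) = (-2*(-5))*((17/2 + 18/((5*5**3))) + 2) = 10*((17*(1/2) + 18/((5*125))) + 2) = 10*((17/2 + 18/625) + 2) = 10*(10661/1250 + 2) = 10*(13161/1250) = 13161/125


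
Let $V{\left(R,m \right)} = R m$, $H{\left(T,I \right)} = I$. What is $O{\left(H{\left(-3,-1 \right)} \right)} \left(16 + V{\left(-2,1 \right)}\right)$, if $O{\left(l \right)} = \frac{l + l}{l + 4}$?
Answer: $- \frac{28}{3} \approx -9.3333$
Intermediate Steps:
$O{\left(l \right)} = \frac{2 l}{4 + l}$
$O{\left(H{\left(-3,-1 \right)} \right)} \left(16 + V{\left(-2,1 \right)}\right) = 2 \left(-1\right) \frac{1}{4 - 1} \left(16 - 2\right) = 2 \left(-1\right) \frac{1}{3} \left(16 - 2\right) = 2 \left(-1\right) \frac{1}{3} \cdot 14 = \left(- \frac{2}{3}\right) 14 = - \frac{28}{3}$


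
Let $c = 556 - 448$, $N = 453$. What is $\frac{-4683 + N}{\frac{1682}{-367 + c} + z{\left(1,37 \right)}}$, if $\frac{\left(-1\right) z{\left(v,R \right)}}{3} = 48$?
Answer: $\frac{547785}{19489} \approx 28.107$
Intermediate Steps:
$z{\left(v,R \right)} = -144$ ($z{\left(v,R \right)} = \left(-3\right) 48 = -144$)
$c = 108$ ($c = 556 - 448 = 108$)
$\frac{-4683 + N}{\frac{1682}{-367 + c} + z{\left(1,37 \right)}} = \frac{-4683 + 453}{\frac{1682}{-367 + 108} - 144} = - \frac{4230}{\frac{1682}{-259} - 144} = - \frac{4230}{1682 \left(- \frac{1}{259}\right) - 144} = - \frac{4230}{- \frac{1682}{259} - 144} = - \frac{4230}{- \frac{38978}{259}} = \left(-4230\right) \left(- \frac{259}{38978}\right) = \frac{547785}{19489}$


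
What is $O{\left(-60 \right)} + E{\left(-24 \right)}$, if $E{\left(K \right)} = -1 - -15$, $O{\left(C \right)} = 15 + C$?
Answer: $-31$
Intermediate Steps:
$E{\left(K \right)} = 14$ ($E{\left(K \right)} = -1 + 15 = 14$)
$O{\left(-60 \right)} + E{\left(-24 \right)} = \left(15 - 60\right) + 14 = -45 + 14 = -31$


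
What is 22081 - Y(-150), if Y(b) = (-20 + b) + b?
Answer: 22401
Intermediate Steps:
Y(b) = -20 + 2*b
22081 - Y(-150) = 22081 - (-20 + 2*(-150)) = 22081 - (-20 - 300) = 22081 - 1*(-320) = 22081 + 320 = 22401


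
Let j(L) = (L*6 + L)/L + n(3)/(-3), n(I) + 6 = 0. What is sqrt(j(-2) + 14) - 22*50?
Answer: -1100 + sqrt(23) ≈ -1095.2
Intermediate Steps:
n(I) = -6 (n(I) = -6 + 0 = -6)
j(L) = 9 (j(L) = (L*6 + L)/L - 6/(-3) = (6*L + L)/L - 6*(-1/3) = (7*L)/L + 2 = 7 + 2 = 9)
sqrt(j(-2) + 14) - 22*50 = sqrt(9 + 14) - 22*50 = sqrt(23) - 1100 = -1100 + sqrt(23)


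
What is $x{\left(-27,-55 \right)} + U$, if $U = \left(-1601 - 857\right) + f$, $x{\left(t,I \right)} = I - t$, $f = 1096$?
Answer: $-1390$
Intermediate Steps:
$U = -1362$ ($U = \left(-1601 - 857\right) + 1096 = -2458 + 1096 = -1362$)
$x{\left(-27,-55 \right)} + U = \left(-55 - -27\right) - 1362 = \left(-55 + 27\right) - 1362 = -28 - 1362 = -1390$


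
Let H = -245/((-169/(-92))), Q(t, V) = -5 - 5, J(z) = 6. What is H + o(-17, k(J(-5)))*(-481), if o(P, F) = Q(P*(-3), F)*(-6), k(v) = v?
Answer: -4899880/169 ≈ -28993.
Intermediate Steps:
Q(t, V) = -10
o(P, F) = 60 (o(P, F) = -10*(-6) = 60)
H = -22540/169 (H = -245/((-169*(-1/92))) = -245/169/92 = -245*92/169 = -22540/169 ≈ -133.37)
H + o(-17, k(J(-5)))*(-481) = -22540/169 + 60*(-481) = -22540/169 - 28860 = -4899880/169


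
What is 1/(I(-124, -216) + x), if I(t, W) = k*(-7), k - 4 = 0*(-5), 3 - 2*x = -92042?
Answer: 2/91989 ≈ 2.1742e-5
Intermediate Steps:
x = 92045/2 (x = 3/2 - ½*(-92042) = 3/2 + 46021 = 92045/2 ≈ 46023.)
k = 4 (k = 4 + 0*(-5) = 4 + 0 = 4)
I(t, W) = -28 (I(t, W) = 4*(-7) = -28)
1/(I(-124, -216) + x) = 1/(-28 + 92045/2) = 1/(91989/2) = 2/91989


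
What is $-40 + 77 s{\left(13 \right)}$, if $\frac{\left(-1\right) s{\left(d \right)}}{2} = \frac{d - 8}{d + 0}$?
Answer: $- \frac{1290}{13} \approx -99.231$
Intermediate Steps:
$s{\left(d \right)} = - \frac{2 \left(-8 + d\right)}{d}$ ($s{\left(d \right)} = - 2 \frac{d - 8}{d + 0} = - 2 \frac{-8 + d}{d} = - \frac{2 \left(-8 + d\right)}{d}$)
$-40 + 77 s{\left(13 \right)} = -40 + 77 \left(-2 + \frac{16}{13}\right) = -40 + 77 \left(- \frac{10}{13}\right) = -40 - \frac{770}{13} = - \frac{1290}{13}$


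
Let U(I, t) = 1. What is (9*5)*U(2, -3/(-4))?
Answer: 45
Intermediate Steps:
(9*5)*U(2, -3/(-4)) = (9*5)*1 = 45*1 = 45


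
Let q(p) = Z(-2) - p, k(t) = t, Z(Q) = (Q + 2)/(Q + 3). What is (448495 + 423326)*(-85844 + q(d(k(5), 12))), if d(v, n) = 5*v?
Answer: -74862397449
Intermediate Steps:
Z(Q) = (2 + Q)/(3 + Q)
q(p) = -p (q(p) = (2 - 2)/(3 - 2) - p = 0/1 - p = 1*0 - p = 0 - p = -p)
(448495 + 423326)*(-85844 + q(d(k(5), 12))) = (448495 + 423326)*(-85844 - 5*5) = 871821*(-85844 - 1*25) = 871821*(-85844 - 25) = 871821*(-85869) = -74862397449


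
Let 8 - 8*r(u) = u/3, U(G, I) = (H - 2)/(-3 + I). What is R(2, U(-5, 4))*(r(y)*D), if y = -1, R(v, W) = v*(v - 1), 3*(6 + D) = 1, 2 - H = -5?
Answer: -425/36 ≈ -11.806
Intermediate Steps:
H = 7 (H = 2 - 1*(-5) = 2 + 5 = 7)
D = -17/3 (D = -6 + (⅓)*1 = -6 + ⅓ = -17/3 ≈ -5.6667)
U(G, I) = 5/(-3 + I) (U(G, I) = (7 - 2)/(-3 + I) = 5/(-3 + I))
R(v, W) = v*(-1 + v)
r(u) = 1 - u/24 (r(u) = 1 - u/(8*3) = 1 - u/24)
R(2, U(-5, 4))*(r(y)*D) = (2*(-1 + 2))*((1 - 1/24*(-1))*(-17/3)) = (2*1)*((1 + 1/24)*(-17/3)) = 2*((25/24)*(-17/3)) = 2*(-425/72) = -425/36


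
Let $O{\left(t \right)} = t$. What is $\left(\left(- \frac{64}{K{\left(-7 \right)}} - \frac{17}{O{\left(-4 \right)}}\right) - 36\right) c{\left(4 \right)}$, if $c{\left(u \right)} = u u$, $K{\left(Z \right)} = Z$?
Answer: $- \frac{2532}{7} \approx -361.71$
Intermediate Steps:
$c{\left(u \right)} = u^{2}$
$\left(\left(- \frac{64}{K{\left(-7 \right)}} - \frac{17}{O{\left(-4 \right)}}\right) - 36\right) c{\left(4 \right)} = \left(\left(- \frac{64}{-7} - \frac{17}{-4}\right) - 36\right) 4^{2} = \left(\left(\left(-64\right) \left(- \frac{1}{7}\right) - - \frac{17}{4}\right) - 36\right) 16 = \left(\left(\frac{64}{7} + \frac{17}{4}\right) - 36\right) 16 = \left(\frac{375}{28} - 36\right) 16 = \left(- \frac{633}{28}\right) 16 = - \frac{2532}{7}$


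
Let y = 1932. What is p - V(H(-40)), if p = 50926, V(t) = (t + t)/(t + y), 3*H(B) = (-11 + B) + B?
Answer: 41504716/815 ≈ 50926.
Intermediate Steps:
H(B) = -11/3 + 2*B/3 (H(B) = ((-11 + B) + B)/3 = (-11 + 2*B)/3 = -11/3 + 2*B/3)
V(t) = 2*t/(1932 + t) (V(t) = (t + t)/(t + 1932) = (2*t)/(1932 + t) = 2*t/(1932 + t))
p - V(H(-40)) = 50926 - 2*(-11/3 + (⅔)*(-40))/(1932 + (-11/3 + (⅔)*(-40))) = 50926 - 2*(-11/3 - 80/3)/(1932 + (-11/3 - 80/3)) = 50926 - 2*(-91)/(3*(1932 - 91/3)) = 50926 - 2*(-91)/(3*5705/3) = 50926 - 2*(-91)*3/(3*5705) = 50926 - 1*(-26/815) = 50926 + 26/815 = 41504716/815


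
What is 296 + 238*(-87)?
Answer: -20410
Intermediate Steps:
296 + 238*(-87) = 296 - 20706 = -20410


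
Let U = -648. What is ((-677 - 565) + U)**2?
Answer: 3572100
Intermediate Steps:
((-677 - 565) + U)**2 = ((-677 - 565) - 648)**2 = (-1242 - 648)**2 = (-1890)**2 = 3572100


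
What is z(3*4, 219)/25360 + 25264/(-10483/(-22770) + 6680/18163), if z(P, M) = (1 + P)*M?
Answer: 24088562750711733/789632773040 ≈ 30506.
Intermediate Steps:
z(P, M) = M*(1 + P)
z(3*4, 219)/25360 + 25264/(-10483/(-22770) + 6680/18163) = (219*(1 + 3*4))/25360 + 25264/(-10483/(-22770) + 6680/18163) = (219*(1 + 12))*(1/25360) + 25264/(-10483*(-1/22770) + 6680*(1/18163)) = (219*13)*(1/25360) + 25264/(953/2070 + 6680/18163) = 2847*(1/25360) + 25264/(31136939/37597410) = 2847/25360 + 25264*(37597410/31136939) = 2847/25360 + 949860966240/31136939 = 24088562750711733/789632773040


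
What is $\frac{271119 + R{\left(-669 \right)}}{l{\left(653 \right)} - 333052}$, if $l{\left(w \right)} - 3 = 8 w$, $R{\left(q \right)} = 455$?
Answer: $- \frac{271574}{327825} \approx -0.82841$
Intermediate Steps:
$l{\left(w \right)} = 3 + 8 w$
$\frac{271119 + R{\left(-669 \right)}}{l{\left(653 \right)} - 333052} = \frac{271119 + 455}{\left(3 + 8 \cdot 653\right) - 333052} = \frac{271574}{\left(3 + 5224\right) - 333052} = \frac{271574}{5227 - 333052} = \frac{271574}{-327825} = 271574 \left(- \frac{1}{327825}\right) = - \frac{271574}{327825}$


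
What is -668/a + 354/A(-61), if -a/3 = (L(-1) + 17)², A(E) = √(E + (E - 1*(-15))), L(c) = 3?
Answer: 167/300 - 354*I*√107/107 ≈ 0.55667 - 34.222*I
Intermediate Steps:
A(E) = √(15 + 2*E) (A(E) = √(E + (E + 15)) = √(E + (15 + E)) = √(15 + 2*E))
a = -1200 (a = -3*(3 + 17)² = -3*20² = -3*400 = -1200)
-668/a + 354/A(-61) = -668/(-1200) + 354/(√(15 + 2*(-61))) = -668*(-1/1200) + 354/(√(15 - 122)) = 167/300 + 354/(√(-107)) = 167/300 + 354/((I*√107)) = 167/300 + 354*(-I*√107/107) = 167/300 - 354*I*√107/107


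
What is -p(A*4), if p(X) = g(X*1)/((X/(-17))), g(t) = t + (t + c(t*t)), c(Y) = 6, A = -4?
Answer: 221/8 ≈ 27.625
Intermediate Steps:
g(t) = 6 + 2*t (g(t) = t + (t + 6) = t + (6 + t) = 6 + 2*t)
p(X) = -17*(6 + 2*X)/X (p(X) = (6 + 2*(X*1))/((X/(-17))) = (6 + 2*X)/((X*(-1/17))) = (6 + 2*X)/((-X/17)) = (6 + 2*X)*(-17/X) = -17*(6 + 2*X)/X)
-p(A*4) = -(-34 - 102/((-4*4))) = -(-34 - 102/(-16)) = -(-34 - 102*(-1/16)) = -(-34 + 51/8) = -1*(-221/8) = 221/8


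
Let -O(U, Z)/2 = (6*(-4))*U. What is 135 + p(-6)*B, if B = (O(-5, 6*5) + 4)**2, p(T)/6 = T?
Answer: -2004921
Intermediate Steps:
p(T) = 6*T
O(U, Z) = 48*U (O(U, Z) = -2*6*(-4)*U = -(-48)*U = 48*U)
B = 55696 (B = (48*(-5) + 4)**2 = (-240 + 4)**2 = (-236)**2 = 55696)
135 + p(-6)*B = 135 + (6*(-6))*55696 = 135 - 36*55696 = 135 - 2005056 = -2004921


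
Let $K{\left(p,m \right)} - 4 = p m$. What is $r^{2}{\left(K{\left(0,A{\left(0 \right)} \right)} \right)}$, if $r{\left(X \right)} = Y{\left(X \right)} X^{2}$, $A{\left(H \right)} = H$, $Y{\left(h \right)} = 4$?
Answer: $4096$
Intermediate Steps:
$K{\left(p,m \right)} = 4 + m p$ ($K{\left(p,m \right)} = 4 + p m = 4 + m p$)
$r{\left(X \right)} = 4 X^{2}$
$r^{2}{\left(K{\left(0,A{\left(0 \right)} \right)} \right)} = \left(4 \left(4 + 0 \cdot 0\right)^{2}\right)^{2} = \left(4 \left(4 + 0\right)^{2}\right)^{2} = \left(4 \cdot 4^{2}\right)^{2} = \left(4 \cdot 16\right)^{2} = 64^{2} = 4096$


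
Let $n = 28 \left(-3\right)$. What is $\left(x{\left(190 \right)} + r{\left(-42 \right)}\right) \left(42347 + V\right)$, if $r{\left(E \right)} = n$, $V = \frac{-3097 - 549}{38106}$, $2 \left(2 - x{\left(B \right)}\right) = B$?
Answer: $- \frac{47603298512}{6351} \approx -7.4954 \cdot 10^{6}$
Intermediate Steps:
$x{\left(B \right)} = 2 - \frac{B}{2}$
$n = -84$
$V = - \frac{1823}{19053}$ ($V = \left(-3097 - 549\right) \frac{1}{38106} = \left(-3646\right) \frac{1}{38106} = - \frac{1823}{19053} \approx -0.09568$)
$r{\left(E \right)} = -84$
$\left(x{\left(190 \right)} + r{\left(-42 \right)}\right) \left(42347 + V\right) = \left(\left(2 - 95\right) - 84\right) \left(42347 - \frac{1823}{19053}\right) = \left(\left(2 - 95\right) - 84\right) \frac{806835568}{19053} = \left(-93 - 84\right) \frac{806835568}{19053} = \left(-177\right) \frac{806835568}{19053} = - \frac{47603298512}{6351}$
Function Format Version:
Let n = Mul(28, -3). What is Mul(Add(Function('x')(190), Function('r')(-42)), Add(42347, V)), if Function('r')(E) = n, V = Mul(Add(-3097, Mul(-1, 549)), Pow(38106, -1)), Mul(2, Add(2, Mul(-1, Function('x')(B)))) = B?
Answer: Rational(-47603298512, 6351) ≈ -7.4954e+6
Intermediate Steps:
Function('x')(B) = Add(2, Mul(Rational(-1, 2), B))
n = -84
V = Rational(-1823, 19053) (V = Mul(Add(-3097, -549), Rational(1, 38106)) = Mul(-3646, Rational(1, 38106)) = Rational(-1823, 19053) ≈ -0.095680)
Function('r')(E) = -84
Mul(Add(Function('x')(190), Function('r')(-42)), Add(42347, V)) = Mul(Add(Add(2, Mul(Rational(-1, 2), 190)), -84), Add(42347, Rational(-1823, 19053))) = Mul(Add(Add(2, -95), -84), Rational(806835568, 19053)) = Mul(Add(-93, -84), Rational(806835568, 19053)) = Mul(-177, Rational(806835568, 19053)) = Rational(-47603298512, 6351)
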